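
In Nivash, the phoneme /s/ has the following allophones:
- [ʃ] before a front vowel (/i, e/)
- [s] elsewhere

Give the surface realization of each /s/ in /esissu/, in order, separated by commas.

[ʃ], [s], [s]

Occurrence 1 (position 2): before a front vowel (/i, e/) → [ʃ].
Occurrence 2 (position 4): no conditioning environment matches → elsewhere allophone [s].
Occurrence 3 (position 5): no conditioning environment matches → elsewhere allophone [s].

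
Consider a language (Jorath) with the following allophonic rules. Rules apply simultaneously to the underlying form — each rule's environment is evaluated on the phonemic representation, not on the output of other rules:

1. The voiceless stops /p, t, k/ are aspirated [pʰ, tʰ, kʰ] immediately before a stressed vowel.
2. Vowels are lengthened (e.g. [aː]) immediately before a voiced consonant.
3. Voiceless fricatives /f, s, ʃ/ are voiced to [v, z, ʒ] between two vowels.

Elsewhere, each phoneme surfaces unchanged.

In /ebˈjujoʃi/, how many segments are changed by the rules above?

Segments that undergo a rule: /e/ → [eː] (rule 2); /u/ → [uː] (rule 2); /ʃ/ → [ʒ] (rule 3).
All other segments surface unchanged.

3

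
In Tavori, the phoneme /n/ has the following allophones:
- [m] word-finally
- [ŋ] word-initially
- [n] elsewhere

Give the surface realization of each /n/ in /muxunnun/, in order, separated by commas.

Occurrence 1 (position 5): no conditioning environment matches → elsewhere allophone [n].
Occurrence 2 (position 6): no conditioning environment matches → elsewhere allophone [n].
Occurrence 3 (position 8): word-finally → [m].

[n], [n], [m]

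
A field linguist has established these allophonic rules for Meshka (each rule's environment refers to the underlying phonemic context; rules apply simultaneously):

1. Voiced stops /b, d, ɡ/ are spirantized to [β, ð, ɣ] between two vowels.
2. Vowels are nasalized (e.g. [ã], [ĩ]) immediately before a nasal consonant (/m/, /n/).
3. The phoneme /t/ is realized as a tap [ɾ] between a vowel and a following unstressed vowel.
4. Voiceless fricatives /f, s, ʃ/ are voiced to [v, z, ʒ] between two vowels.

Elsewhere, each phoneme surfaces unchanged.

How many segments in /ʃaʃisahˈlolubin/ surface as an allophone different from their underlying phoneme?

Segments that undergo a rule: /ʃ/ → [ʒ] (rule 4); /s/ → [z] (rule 4); /b/ → [β] (rule 1); /i/ → [ĩ] (rule 2).
All other segments surface unchanged.

4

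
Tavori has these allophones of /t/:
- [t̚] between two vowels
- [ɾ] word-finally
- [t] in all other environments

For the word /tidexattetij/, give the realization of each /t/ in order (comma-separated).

Occurrence 1 (position 1): no conditioning environment matches → elsewhere allophone [t].
Occurrence 2 (position 7): no conditioning environment matches → elsewhere allophone [t].
Occurrence 3 (position 8): no conditioning environment matches → elsewhere allophone [t].
Occurrence 4 (position 10): between two vowels → [t̚].

[t], [t], [t], [t̚]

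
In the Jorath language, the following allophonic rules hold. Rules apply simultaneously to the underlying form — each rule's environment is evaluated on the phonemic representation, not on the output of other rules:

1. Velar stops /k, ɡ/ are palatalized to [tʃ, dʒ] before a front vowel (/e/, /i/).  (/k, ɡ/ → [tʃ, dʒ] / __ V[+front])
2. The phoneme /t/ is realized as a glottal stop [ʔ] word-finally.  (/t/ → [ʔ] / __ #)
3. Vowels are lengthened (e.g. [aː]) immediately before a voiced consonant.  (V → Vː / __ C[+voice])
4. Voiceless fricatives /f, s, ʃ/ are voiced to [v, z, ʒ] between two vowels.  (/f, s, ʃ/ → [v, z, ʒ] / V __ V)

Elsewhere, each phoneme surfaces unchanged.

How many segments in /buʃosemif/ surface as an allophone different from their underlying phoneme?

3

Segments that undergo a rule: /ʃ/ → [ʒ] (rule 4); /s/ → [z] (rule 4); /e/ → [eː] (rule 3).
All other segments surface unchanged.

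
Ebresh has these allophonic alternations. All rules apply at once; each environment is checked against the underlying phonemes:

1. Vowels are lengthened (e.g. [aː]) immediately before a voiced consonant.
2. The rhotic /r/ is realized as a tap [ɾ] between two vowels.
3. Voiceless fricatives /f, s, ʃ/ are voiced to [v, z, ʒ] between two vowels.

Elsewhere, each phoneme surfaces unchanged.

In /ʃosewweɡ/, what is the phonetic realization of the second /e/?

[eː]

Rule 1 applies to /e/ (between /w/ and /ɡ/: before a voiced consonant) → [eː].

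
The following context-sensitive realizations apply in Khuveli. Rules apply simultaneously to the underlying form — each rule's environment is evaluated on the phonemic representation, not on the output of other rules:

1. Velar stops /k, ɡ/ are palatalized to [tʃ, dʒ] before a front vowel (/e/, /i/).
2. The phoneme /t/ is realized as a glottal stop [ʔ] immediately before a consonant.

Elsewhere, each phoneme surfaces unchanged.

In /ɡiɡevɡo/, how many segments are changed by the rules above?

2

Segments that undergo a rule: /ɡ/ → [dʒ] (rule 1); /ɡ/ → [dʒ] (rule 1).
All other segments surface unchanged.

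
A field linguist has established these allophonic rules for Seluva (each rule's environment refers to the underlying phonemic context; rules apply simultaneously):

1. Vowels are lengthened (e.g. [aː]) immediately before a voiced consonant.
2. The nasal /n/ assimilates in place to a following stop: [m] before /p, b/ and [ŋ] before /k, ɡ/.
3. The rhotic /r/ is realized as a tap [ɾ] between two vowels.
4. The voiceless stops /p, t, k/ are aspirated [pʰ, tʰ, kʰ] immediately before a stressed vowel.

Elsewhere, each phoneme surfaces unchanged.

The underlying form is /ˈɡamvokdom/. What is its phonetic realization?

/ɡ/ (word-initial) is unaffected → [ɡ].
Rule 1 applies to /a/ (between /ɡ/ and /m/: before a voiced consonant) → [aː].
/m/ stays [m].
/v/ — not in any rule's target class → [v].
/o/ (between /v/ and /k/) fails the environment for rule 1, so it stays [o].
/k/ (between /o/ and /d/): rule 4 targets it, but not immediately before a stressed vowel → unchanged [k].
/d/ (between /k/ and /o/) is unaffected → [d].
Rule 1 applies to /o/ (between /d/ and /m/: before a voiced consonant) → [oː].
/m/ stays [m].

[ˈɡaːmvokdoːm]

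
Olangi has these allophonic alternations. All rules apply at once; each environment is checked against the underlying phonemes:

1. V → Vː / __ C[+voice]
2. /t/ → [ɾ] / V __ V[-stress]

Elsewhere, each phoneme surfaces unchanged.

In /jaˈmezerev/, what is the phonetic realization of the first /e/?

[eː]

/e/ meets the environment for rule 1 (before a voiced consonant) → [eː].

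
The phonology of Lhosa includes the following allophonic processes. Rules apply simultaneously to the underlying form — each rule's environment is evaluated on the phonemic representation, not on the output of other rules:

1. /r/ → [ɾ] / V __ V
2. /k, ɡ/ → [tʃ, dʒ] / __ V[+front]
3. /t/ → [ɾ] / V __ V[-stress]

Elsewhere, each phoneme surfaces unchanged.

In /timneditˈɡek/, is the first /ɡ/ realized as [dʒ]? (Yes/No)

Yes

/ɡ/ — between /t/ and /e/, before a front vowel — surfaces as [dʒ] (rule 2).
The actual realization is [dʒ], which matches [dʒ].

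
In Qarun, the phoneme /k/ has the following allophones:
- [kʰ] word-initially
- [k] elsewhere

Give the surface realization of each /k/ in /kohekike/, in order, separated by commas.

[kʰ], [k], [k]

Occurrence 1 (position 1): word-initially → [kʰ].
Occurrence 2 (position 5): no conditioning environment matches → elsewhere allophone [k].
Occurrence 3 (position 7): no conditioning environment matches → elsewhere allophone [k].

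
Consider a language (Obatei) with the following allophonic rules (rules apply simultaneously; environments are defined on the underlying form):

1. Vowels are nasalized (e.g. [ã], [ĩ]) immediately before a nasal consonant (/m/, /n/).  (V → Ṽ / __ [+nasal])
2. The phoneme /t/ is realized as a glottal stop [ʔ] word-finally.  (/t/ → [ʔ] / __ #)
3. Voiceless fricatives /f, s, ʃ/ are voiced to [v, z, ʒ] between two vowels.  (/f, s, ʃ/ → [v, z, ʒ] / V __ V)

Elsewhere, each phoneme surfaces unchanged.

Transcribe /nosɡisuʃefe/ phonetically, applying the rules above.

[nosɡizuʒeve]

/n/ (word-initial) is unaffected → [n].
/o/ (between /n/ and /s/) is in the target of rule 1 but the environment (before a nasal consonant) is not met → [o].
/s/ — between /o/ and /ɡ/; rule 3 does not apply here → [s].
/ɡ/ stays [ɡ].
/i/ (between /ɡ/ and /s/) is in the target of rule 1 but the environment (before a nasal consonant) is not met → [i].
/s/ — between /i/ and /u/, between two vowels — surfaces as [z] (rule 3).
/u/ — between /s/ and /ʃ/; rule 1 does not apply here → [u].
/ʃ/ meets the environment for rule 3 (between two vowels) → [ʒ].
/e/ — between /ʃ/ and /f/; rule 1 does not apply here → [e].
/f/ (between /e/ and /e/): between two vowels, so rule 3 applies → [v].
/e/ — word-final; rule 1 does not apply here → [e].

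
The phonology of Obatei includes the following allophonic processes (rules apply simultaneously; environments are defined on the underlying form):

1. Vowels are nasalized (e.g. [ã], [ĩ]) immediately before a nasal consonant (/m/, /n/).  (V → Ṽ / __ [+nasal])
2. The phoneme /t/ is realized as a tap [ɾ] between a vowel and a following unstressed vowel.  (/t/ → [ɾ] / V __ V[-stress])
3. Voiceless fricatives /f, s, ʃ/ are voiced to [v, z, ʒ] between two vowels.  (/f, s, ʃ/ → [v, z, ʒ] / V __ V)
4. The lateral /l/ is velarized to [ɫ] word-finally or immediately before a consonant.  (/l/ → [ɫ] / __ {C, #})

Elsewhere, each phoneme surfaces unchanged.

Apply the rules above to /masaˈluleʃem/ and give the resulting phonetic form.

/m/ (word-initial): no rule targets it → [m].
/a/ (between /m/ and /s/) fails the environment for rule 1, so it stays [a].
/s/ meets the environment for rule 3 (between two vowels) → [z].
/a/ (between /s/ and /l/): rule 1 targets it, but not before a nasal consonant → unchanged [a].
/l/ (between /a/ and /u/): rule 4 targets it, but not word-finally or immediately before a consonant → unchanged [l].
/u/ (between /l/ and /l/): rule 1 targets it, but not before a nasal consonant → unchanged [u].
/l/ — between /u/ and /e/; rule 4 does not apply here → [l].
/e/ (between /l/ and /ʃ/) is in the target of rule 1 but the environment (before a nasal consonant) is not met → [e].
/ʃ/ (between /e/ and /e/): between two vowels, so rule 3 applies → [ʒ].
Rule 1 applies to /e/ (between /ʃ/ and /m/: before a nasal consonant) → [ẽ].
/m/ — not in any rule's target class → [m].

[mazaˈluleʒẽm]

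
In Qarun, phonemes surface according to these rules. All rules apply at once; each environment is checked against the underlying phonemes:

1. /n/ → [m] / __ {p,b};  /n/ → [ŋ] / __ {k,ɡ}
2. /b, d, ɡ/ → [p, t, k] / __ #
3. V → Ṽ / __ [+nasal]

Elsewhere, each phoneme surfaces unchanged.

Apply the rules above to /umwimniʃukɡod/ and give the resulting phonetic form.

[ũmwĩmniʃukɡot]

/u/ (word-initial) occurs before a nasal consonant → [ũ] by rule 3.
/i/ (between /w/ and /m/) occurs before a nasal consonant → [ĩ] by rule 3.
/n/ (between /m/ and /i/): rule 1 targets it, but not before a labial or velar stop → unchanged [n].
/i/ — between /n/ and /ʃ/; rule 3 does not apply here → [i].
/u/ — between /ʃ/ and /k/; rule 3 does not apply here → [u].
/ɡ/ (between /k/ and /o/) fails the environment for rule 2, so it stays [ɡ].
/o/ (between /ɡ/ and /d/) is in the target of rule 3 but the environment (before a nasal consonant) is not met → [o].
Rule 2 applies to /d/ (word-final: word-finally) → [t].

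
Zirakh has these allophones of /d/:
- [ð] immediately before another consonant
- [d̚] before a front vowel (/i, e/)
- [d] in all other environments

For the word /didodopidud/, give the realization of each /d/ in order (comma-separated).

Occurrence 1 (position 1): before a front vowel (/i, e/) → [d̚].
Occurrence 2 (position 3): no conditioning environment matches → elsewhere allophone [d].
Occurrence 3 (position 5): no conditioning environment matches → elsewhere allophone [d].
Occurrence 4 (position 9): no conditioning environment matches → elsewhere allophone [d].
Occurrence 5 (position 11): no conditioning environment matches → elsewhere allophone [d].

[d̚], [d], [d], [d], [d]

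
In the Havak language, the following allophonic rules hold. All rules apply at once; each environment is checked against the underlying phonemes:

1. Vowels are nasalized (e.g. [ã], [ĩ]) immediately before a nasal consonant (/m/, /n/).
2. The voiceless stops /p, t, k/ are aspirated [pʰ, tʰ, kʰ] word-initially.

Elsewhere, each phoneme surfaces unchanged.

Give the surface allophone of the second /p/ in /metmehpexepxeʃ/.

[p]

/p/ (between /e/ and /x/) is in the target of rule 2 but the environment (word-initially) is not met → [p].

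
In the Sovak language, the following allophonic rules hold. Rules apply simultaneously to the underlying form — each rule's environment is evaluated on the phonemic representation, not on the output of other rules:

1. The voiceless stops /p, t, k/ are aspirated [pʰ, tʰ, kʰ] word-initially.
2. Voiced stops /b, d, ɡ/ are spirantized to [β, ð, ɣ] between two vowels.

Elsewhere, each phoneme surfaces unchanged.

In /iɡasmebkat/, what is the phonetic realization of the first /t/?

/t/ (word-final) is in the target of rule 1 but the environment (word-initially) is not met → [t].

[t]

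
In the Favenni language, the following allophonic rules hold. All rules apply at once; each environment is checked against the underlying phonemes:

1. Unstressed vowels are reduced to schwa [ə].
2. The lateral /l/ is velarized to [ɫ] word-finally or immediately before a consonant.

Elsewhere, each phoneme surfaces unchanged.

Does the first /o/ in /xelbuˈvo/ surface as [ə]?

No

/o/ (word-final) fails the environment for rule 1, so it stays [o].
The actual realization is [o], not [ə].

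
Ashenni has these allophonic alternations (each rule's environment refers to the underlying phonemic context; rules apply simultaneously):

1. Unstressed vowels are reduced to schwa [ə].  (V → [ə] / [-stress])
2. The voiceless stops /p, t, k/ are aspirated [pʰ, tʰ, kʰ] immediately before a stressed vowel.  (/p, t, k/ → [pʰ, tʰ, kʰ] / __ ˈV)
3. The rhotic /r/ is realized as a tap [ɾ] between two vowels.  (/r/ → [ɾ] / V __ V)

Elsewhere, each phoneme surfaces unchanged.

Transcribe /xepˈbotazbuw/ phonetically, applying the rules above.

[xəpˈbotəzbəw]

/x/ (word-initial) is unaffected → [x].
Rule 1 applies to /e/ (between /x/ and /p/: in an unstressed syllable) → [ə].
/p/ (between /e/ and /b/) is in the target of rule 2 but the environment (immediately before a stressed vowel) is not met → [p].
/b/ stays [b].
/o/ (between /b/ and /t/) is in the target of rule 1 but the environment (in an unstressed syllable) is not met → [o].
/t/ (between /o/ and /a/): rule 2 targets it, but not immediately before a stressed vowel → unchanged [t].
Rule 1 applies to /a/ (between /t/ and /z/: in an unstressed syllable) → [ə].
/z/ stays [z].
/b/ stays [b].
/u/ — between /b/ and /w/, in an unstressed syllable — surfaces as [ə] (rule 1).
/w/ — not in any rule's target class → [w].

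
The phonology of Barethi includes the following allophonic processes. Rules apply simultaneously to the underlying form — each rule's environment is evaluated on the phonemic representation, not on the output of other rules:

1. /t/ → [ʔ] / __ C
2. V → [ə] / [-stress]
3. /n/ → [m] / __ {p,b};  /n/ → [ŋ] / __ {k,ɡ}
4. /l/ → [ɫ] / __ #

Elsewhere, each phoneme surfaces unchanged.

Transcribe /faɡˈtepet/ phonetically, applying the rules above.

/a/ — between /f/ and /ɡ/, in an unstressed syllable — surfaces as [ə] (rule 2).
/t/ (between /ɡ/ and /e/) fails the environment for rule 1, so it stays [t].
/e/ (between /t/ and /p/): rule 2 targets it, but not in an unstressed syllable → unchanged [e].
/e/ meets the environment for rule 2 (in an unstressed syllable) → [ə].
/t/ (word-final) fails the environment for rule 1, so it stays [t].

[fəɡˈtepət]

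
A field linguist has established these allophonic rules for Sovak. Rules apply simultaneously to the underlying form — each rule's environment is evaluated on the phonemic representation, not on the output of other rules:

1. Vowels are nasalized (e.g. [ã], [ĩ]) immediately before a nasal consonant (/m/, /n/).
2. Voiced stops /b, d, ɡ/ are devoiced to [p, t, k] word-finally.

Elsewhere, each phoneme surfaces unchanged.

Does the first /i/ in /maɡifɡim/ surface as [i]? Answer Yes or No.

/i/ (between /ɡ/ and /f/) is in the target of rule 1 but the environment (before a nasal consonant) is not met → [i].
The actual realization is [i], which matches [i].

Yes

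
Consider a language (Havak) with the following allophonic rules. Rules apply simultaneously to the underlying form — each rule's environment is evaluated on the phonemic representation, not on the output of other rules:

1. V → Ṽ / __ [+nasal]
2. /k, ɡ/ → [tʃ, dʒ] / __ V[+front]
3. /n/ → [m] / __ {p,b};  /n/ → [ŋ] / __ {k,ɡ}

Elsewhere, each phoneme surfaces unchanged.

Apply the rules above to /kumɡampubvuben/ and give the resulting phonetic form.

/k/ (word-initial): rule 2 targets it, but not before a front vowel → unchanged [k].
/u/ (between /k/ and /m/) occurs before a nasal consonant → [ũ] by rule 1.
/m/ (between /u/ and /ɡ/): no rule targets it → [m].
/ɡ/ (between /m/ and /a/): rule 2 targets it, but not before a front vowel → unchanged [ɡ].
/a/ (between /ɡ/ and /m/): before a nasal consonant, so rule 1 applies → [ã].
/m/ stays [m].
/p/ (between /m/ and /u/): no rule targets it → [p].
/u/ (between /p/ and /b/): rule 1 targets it, but not before a nasal consonant → unchanged [u].
/b/ (between /u/ and /v/): no rule targets it → [b].
/v/ (between /b/ and /u/): no rule targets it → [v].
/u/ (between /v/ and /b/): rule 1 targets it, but not before a nasal consonant → unchanged [u].
/b/ (between /u/ and /e/) is unaffected → [b].
/e/ (between /b/ and /n/): before a nasal consonant, so rule 1 applies → [ẽ].
/n/ (word-final) fails the environment for rule 3, so it stays [n].

[kũmɡãmpubvubẽn]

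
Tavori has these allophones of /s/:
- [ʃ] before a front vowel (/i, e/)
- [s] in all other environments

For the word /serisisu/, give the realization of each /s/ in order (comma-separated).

[ʃ], [ʃ], [s]

Occurrence 1 (position 1): before a front vowel (/i, e/) → [ʃ].
Occurrence 2 (position 5): before a front vowel (/i, e/) → [ʃ].
Occurrence 3 (position 7): no conditioning environment matches → elsewhere allophone [s].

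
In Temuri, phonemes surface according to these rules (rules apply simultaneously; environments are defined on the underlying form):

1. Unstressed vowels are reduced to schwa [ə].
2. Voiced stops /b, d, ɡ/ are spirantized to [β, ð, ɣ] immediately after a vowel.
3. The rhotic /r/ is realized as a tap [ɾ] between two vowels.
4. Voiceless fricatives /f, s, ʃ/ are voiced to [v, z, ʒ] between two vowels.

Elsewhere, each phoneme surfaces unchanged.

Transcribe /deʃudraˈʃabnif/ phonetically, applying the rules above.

/d/ — word-initial; rule 2 does not apply here → [d].
/e/ meets the environment for rule 1 (in an unstressed syllable) → [ə].
/ʃ/ (between /e/ and /u/): between two vowels, so rule 4 applies → [ʒ].
/u/ meets the environment for rule 1 (in an unstressed syllable) → [ə].
Rule 2 applies to /d/ (between /u/ and /r/: immediately after a vowel) → [ð].
/r/ (between /d/ and /a/) fails the environment for rule 3, so it stays [r].
Rule 1 applies to /a/ (between /r/ and /ʃ/: in an unstressed syllable) → [ə].
/ʃ/ (between /a/ and /a/): between two vowels, so rule 4 applies → [ʒ].
/a/ (between /ʃ/ and /b/) is in the target of rule 1 but the environment (in an unstressed syllable) is not met → [a].
/b/ — between /a/ and /n/, immediately after a vowel — surfaces as [β] (rule 2).
/i/ meets the environment for rule 1 (in an unstressed syllable) → [ə].
/f/ (word-final) fails the environment for rule 4, so it stays [f].

[dəʒəðrəˈʒaβnəf]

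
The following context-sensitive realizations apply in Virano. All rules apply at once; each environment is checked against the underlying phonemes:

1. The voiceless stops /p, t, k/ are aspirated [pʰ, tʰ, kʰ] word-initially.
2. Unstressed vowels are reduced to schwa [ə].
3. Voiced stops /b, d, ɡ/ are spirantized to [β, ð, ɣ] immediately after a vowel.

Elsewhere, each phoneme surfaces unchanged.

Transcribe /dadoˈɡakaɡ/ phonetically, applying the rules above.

/d/ — word-initial; rule 3 does not apply here → [d].
/a/ (between /d/ and /d/): in an unstressed syllable, so rule 2 applies → [ə].
/d/ — between /a/ and /o/, immediately after a vowel — surfaces as [ð] (rule 3).
/o/ — between /d/ and /ɡ/, in an unstressed syllable — surfaces as [ə] (rule 2).
/ɡ/ (between /o/ and /a/): immediately after a vowel, so rule 3 applies → [ɣ].
/a/ (between /ɡ/ and /k/) fails the environment for rule 2, so it stays [a].
/k/ — between /a/ and /a/; rule 1 does not apply here → [k].
/a/ (between /k/ and /ɡ/) occurs in an unstressed syllable → [ə] by rule 2.
/ɡ/ (word-final) occurs immediately after a vowel → [ɣ] by rule 3.

[dəðəˈɣakəɣ]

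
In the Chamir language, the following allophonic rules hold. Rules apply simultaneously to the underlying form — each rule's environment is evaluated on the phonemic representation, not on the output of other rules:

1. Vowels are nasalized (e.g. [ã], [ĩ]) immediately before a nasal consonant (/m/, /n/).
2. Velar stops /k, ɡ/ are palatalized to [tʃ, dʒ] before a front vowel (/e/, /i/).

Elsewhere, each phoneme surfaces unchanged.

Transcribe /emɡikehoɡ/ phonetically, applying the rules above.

/e/ (word-initial): before a nasal consonant, so rule 1 applies → [ẽ].
/m/ (between /e/ and /ɡ/): no rule targets it → [m].
/ɡ/ (between /m/ and /i/): before a front vowel, so rule 2 applies → [dʒ].
/i/ (between /ɡ/ and /k/) is in the target of rule 1 but the environment (before a nasal consonant) is not met → [i].
/k/ (between /i/ and /e/): before a front vowel, so rule 2 applies → [tʃ].
/e/ (between /k/ and /h/) is in the target of rule 1 but the environment (before a nasal consonant) is not met → [e].
/h/ stays [h].
/o/ (between /h/ and /ɡ/) is in the target of rule 1 but the environment (before a nasal consonant) is not met → [o].
/ɡ/ (word-final) is in the target of rule 2 but the environment (before a front vowel) is not met → [ɡ].

[ẽmdʒitʃehoɡ]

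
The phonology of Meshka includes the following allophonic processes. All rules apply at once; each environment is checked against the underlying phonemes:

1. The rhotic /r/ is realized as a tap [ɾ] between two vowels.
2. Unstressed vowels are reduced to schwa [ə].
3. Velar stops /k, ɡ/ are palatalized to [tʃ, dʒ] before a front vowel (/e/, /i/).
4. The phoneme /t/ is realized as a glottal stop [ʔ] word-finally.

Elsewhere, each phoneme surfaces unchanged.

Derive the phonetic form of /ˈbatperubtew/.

[ˈbatpəɾəbtəw]

/b/ — not in any rule's target class → [b].
/a/ (between /b/ and /t/) fails the environment for rule 2, so it stays [a].
/t/ (between /a/ and /p/) is in the target of rule 4 but the environment (word-finally) is not met → [t].
/p/ (between /t/ and /e/): no rule targets it → [p].
Rule 2 applies to /e/ (between /p/ and /r/: in an unstressed syllable) → [ə].
/r/ (between /e/ and /u/) occurs between two vowels → [ɾ] by rule 1.
/u/ meets the environment for rule 2 (in an unstressed syllable) → [ə].
/b/ — not in any rule's target class → [b].
/t/ (between /b/ and /e/) fails the environment for rule 4, so it stays [t].
/e/ meets the environment for rule 2 (in an unstressed syllable) → [ə].
/w/ (word-final): no rule targets it → [w].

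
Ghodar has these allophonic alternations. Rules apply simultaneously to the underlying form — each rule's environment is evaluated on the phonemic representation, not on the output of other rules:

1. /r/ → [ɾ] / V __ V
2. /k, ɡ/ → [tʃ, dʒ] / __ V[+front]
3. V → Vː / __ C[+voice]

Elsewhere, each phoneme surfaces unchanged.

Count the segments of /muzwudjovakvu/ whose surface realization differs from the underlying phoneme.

Segments that undergo a rule: /u/ → [uː] (rule 3); /u/ → [uː] (rule 3); /o/ → [oː] (rule 3).
All other segments surface unchanged.

3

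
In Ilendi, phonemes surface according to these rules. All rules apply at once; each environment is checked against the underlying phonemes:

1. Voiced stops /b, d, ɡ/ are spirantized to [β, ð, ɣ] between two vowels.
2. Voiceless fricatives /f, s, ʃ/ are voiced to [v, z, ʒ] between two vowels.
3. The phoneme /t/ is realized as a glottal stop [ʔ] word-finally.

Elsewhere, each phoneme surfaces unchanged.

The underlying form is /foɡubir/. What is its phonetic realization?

[foɣuβir]

/f/ (word-initial) is in the target of rule 2 but the environment (between two vowels) is not met → [f].
/ɡ/ (between /o/ and /u/) occurs between two vowels → [ɣ] by rule 1.
/b/ meets the environment for rule 1 (between two vowels) → [β].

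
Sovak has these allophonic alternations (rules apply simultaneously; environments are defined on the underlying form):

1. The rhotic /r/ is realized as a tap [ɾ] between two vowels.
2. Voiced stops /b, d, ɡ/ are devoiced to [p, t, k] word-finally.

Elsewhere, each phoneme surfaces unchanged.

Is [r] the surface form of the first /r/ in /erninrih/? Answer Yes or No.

/r/ (between /e/ and /n/) is in the target of rule 1 but the environment (between two vowels) is not met → [r].
The actual realization is [r], which matches [r].

Yes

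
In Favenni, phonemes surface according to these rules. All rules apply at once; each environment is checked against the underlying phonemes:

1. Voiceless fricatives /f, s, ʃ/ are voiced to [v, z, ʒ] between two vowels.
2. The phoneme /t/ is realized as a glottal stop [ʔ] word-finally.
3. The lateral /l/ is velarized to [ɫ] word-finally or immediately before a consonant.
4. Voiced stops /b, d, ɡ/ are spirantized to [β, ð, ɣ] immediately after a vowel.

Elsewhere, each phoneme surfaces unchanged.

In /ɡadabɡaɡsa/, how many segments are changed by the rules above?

3

Segments that undergo a rule: /d/ → [ð] (rule 4); /b/ → [β] (rule 4); /ɡ/ → [ɣ] (rule 4).
All other segments surface unchanged.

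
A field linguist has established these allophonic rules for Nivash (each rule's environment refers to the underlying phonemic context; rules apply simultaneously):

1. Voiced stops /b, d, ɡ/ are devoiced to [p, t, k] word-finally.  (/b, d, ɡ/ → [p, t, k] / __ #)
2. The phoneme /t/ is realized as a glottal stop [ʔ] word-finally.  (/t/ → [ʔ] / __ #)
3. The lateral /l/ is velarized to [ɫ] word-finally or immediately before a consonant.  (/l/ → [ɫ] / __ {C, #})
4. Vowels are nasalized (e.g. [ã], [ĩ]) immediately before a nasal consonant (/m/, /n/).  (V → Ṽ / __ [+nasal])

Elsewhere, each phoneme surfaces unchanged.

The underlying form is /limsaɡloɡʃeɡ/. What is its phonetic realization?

[lĩmsaɡloɡʃek]

/l/ (word-initial) fails the environment for rule 3, so it stays [l].
/i/ (between /l/ and /m/) occurs before a nasal consonant → [ĩ] by rule 4.
/m/ (between /i/ and /s/): no rule targets it → [m].
/s/ stays [s].
/a/ (between /s/ and /ɡ/) is in the target of rule 4 but the environment (before a nasal consonant) is not met → [a].
/ɡ/ (between /a/ and /l/): rule 1 targets it, but not word-finally → unchanged [ɡ].
/l/ (between /ɡ/ and /o/) fails the environment for rule 3, so it stays [l].
/o/ — between /l/ and /ɡ/; rule 4 does not apply here → [o].
/ɡ/ (between /o/ and /ʃ/) fails the environment for rule 1, so it stays [ɡ].
/ʃ/ stays [ʃ].
/e/ (between /ʃ/ and /ɡ/): rule 4 targets it, but not before a nasal consonant → unchanged [e].
/ɡ/ (word-final): word-finally, so rule 1 applies → [k].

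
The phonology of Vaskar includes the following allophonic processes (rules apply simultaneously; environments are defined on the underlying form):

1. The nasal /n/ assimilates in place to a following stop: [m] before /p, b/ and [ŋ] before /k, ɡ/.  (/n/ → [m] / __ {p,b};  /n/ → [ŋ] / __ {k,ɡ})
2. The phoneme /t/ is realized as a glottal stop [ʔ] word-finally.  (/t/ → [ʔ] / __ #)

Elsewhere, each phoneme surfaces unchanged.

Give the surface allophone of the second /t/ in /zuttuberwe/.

/t/ — between /t/ and /u/; rule 2 does not apply here → [t].

[t]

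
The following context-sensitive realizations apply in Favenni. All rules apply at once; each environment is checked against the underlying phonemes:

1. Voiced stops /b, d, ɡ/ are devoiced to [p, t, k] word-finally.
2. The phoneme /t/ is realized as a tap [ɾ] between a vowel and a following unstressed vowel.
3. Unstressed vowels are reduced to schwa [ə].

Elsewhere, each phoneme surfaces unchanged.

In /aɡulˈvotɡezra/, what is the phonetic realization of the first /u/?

/u/ (between /ɡ/ and /l/): in an unstressed syllable, so rule 3 applies → [ə].

[ə]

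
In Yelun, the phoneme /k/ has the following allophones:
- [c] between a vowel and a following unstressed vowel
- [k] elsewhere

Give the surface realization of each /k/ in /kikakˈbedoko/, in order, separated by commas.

[k], [c], [k], [c]

Occurrence 1 (position 1): no conditioning environment matches → elsewhere allophone [k].
Occurrence 2 (position 3): between a vowel and a following unstressed vowel → [c].
Occurrence 3 (position 5): no conditioning environment matches → elsewhere allophone [k].
Occurrence 4 (position 10): between a vowel and a following unstressed vowel → [c].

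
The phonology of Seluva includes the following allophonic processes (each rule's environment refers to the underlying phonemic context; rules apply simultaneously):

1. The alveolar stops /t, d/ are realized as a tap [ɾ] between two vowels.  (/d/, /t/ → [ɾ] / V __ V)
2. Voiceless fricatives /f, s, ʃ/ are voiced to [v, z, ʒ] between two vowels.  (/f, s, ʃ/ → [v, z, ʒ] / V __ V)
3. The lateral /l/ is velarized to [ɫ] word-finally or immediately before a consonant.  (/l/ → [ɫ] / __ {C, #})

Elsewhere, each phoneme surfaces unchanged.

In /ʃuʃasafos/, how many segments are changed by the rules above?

3

Segments that undergo a rule: /ʃ/ → [ʒ] (rule 2); /s/ → [z] (rule 2); /f/ → [v] (rule 2).
All other segments surface unchanged.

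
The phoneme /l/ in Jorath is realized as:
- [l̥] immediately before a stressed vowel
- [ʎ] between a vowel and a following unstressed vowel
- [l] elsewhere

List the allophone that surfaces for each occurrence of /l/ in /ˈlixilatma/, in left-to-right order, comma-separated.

[l̥], [ʎ]

Occurrence 1 (position 1): immediately before a stressed vowel → [l̥].
Occurrence 2 (position 5): between a vowel and a following unstressed vowel → [ʎ].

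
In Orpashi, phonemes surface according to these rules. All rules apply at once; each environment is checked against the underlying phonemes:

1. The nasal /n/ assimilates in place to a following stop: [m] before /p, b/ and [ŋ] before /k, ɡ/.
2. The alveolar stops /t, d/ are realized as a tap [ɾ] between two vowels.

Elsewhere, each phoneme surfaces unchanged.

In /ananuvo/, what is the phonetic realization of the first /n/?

/n/ — between /a/ and /a/; rule 1 does not apply here → [n].

[n]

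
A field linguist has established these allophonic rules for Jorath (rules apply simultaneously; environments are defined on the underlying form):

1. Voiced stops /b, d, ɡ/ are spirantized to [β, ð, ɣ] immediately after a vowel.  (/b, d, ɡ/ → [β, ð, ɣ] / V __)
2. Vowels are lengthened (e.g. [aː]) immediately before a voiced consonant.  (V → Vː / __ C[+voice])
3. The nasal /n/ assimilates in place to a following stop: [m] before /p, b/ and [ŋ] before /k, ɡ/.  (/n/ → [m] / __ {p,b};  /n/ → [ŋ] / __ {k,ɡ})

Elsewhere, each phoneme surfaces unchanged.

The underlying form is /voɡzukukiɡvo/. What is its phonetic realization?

[voːɣzukukiːɣvo]

/o/ (between /v/ and /ɡ/): before a voiced consonant, so rule 2 applies → [oː].
/ɡ/ meets the environment for rule 1 (immediately after a vowel) → [ɣ].
/u/ (between /z/ and /k/): rule 2 targets it, but not before a voiced consonant → unchanged [u].
/u/ (between /k/ and /k/) fails the environment for rule 2, so it stays [u].
/i/ (between /k/ and /ɡ/): before a voiced consonant, so rule 2 applies → [iː].
/ɡ/ (between /i/ and /v/) occurs immediately after a vowel → [ɣ] by rule 1.
/o/ (word-final) is in the target of rule 2 but the environment (before a voiced consonant) is not met → [o].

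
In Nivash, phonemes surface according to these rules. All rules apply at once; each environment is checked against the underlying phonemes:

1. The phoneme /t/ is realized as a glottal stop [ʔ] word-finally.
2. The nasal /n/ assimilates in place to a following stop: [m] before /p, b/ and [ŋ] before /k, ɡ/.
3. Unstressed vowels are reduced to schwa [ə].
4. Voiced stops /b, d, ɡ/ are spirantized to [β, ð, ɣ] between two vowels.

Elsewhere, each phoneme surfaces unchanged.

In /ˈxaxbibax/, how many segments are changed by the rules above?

Segments that undergo a rule: /i/ → [ə] (rule 3); /b/ → [β] (rule 4); /a/ → [ə] (rule 3).
All other segments surface unchanged.

3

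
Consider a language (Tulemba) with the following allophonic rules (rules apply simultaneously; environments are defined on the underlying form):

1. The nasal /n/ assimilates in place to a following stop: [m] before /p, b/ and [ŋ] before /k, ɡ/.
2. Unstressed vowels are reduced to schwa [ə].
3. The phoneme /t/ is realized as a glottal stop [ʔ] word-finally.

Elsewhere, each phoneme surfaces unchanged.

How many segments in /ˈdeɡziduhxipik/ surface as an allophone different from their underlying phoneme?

Segments that undergo a rule: /i/ → [ə] (rule 2); /u/ → [ə] (rule 2); /i/ → [ə] (rule 2); /i/ → [ə] (rule 2).
All other segments surface unchanged.

4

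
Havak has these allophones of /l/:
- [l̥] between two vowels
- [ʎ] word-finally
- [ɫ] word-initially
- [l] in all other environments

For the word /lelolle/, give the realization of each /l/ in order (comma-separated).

Occurrence 1 (position 1): word-initially → [ɫ].
Occurrence 2 (position 3): between two vowels → [l̥].
Occurrence 3 (position 5): no conditioning environment matches → elsewhere allophone [l].
Occurrence 4 (position 6): no conditioning environment matches → elsewhere allophone [l].

[ɫ], [l̥], [l], [l]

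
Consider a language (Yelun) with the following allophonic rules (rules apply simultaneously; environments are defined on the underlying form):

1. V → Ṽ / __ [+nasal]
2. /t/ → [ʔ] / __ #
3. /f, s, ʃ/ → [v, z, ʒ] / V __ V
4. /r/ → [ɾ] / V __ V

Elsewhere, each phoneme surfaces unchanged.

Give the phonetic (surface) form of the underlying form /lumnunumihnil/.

/l/ (word-initial): no rule targets it → [l].
/u/ (between /l/ and /m/): before a nasal consonant, so rule 1 applies → [ũ].
/m/ (between /u/ and /n/): no rule targets it → [m].
/n/ stays [n].
Rule 1 applies to /u/ (between /n/ and /n/: before a nasal consonant) → [ũ].
/n/ stays [n].
/u/ meets the environment for rule 1 (before a nasal consonant) → [ũ].
/m/ (between /u/ and /i/) is unaffected → [m].
/i/ — between /m/ and /h/; rule 1 does not apply here → [i].
/h/ (between /i/ and /n/): no rule targets it → [h].
/n/ (between /h/ and /i/) is unaffected → [n].
/i/ (between /n/ and /l/) is in the target of rule 1 but the environment (before a nasal consonant) is not met → [i].
/l/ (word-final) is unaffected → [l].

[lũmnũnũmihnil]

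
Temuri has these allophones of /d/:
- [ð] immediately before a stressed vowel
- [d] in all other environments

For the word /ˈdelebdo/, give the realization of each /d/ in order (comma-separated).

Occurrence 1 (position 1): immediately before a stressed vowel → [ð].
Occurrence 2 (position 6): no conditioning environment matches → elsewhere allophone [d].

[ð], [d]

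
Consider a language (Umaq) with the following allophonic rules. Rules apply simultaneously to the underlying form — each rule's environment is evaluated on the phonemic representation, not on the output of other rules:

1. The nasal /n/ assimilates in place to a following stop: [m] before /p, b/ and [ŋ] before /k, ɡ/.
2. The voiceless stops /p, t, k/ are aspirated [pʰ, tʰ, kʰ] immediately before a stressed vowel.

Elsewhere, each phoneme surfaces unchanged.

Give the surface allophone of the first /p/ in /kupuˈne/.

[p]

/p/ (between /u/ and /u/): rule 2 targets it, but not immediately before a stressed vowel → unchanged [p].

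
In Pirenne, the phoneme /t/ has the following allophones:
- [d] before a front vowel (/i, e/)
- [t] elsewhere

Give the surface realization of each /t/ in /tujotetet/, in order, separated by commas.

Occurrence 1 (position 1): no conditioning environment matches → elsewhere allophone [t].
Occurrence 2 (position 5): before a front vowel (/i, e/) → [d].
Occurrence 3 (position 7): before a front vowel (/i, e/) → [d].
Occurrence 4 (position 9): no conditioning environment matches → elsewhere allophone [t].

[t], [d], [d], [t]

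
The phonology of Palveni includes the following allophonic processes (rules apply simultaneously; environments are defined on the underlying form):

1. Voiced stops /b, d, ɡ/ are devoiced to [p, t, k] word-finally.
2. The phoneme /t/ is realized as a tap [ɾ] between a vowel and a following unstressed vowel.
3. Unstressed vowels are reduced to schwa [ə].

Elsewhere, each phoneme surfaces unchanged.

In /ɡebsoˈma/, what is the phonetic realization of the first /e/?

/e/ (between /ɡ/ and /b/): in an unstressed syllable, so rule 3 applies → [ə].

[ə]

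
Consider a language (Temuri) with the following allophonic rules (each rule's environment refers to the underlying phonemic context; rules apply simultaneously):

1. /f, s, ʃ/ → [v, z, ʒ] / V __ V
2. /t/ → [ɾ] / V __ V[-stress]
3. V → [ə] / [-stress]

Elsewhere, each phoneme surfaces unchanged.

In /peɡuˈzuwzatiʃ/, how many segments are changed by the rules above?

Segments that undergo a rule: /e/ → [ə] (rule 3); /u/ → [ə] (rule 3); /a/ → [ə] (rule 3); /t/ → [ɾ] (rule 2); /i/ → [ə] (rule 3).
All other segments surface unchanged.

5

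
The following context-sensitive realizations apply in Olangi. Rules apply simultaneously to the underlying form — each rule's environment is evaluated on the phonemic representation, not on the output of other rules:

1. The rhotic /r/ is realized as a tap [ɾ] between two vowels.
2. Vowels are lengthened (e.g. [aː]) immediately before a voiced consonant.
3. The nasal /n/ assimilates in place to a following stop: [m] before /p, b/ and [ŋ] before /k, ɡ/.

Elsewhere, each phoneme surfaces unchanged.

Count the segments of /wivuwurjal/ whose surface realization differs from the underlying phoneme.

Segments that undergo a rule: /i/ → [iː] (rule 2); /u/ → [uː] (rule 2); /u/ → [uː] (rule 2); /a/ → [aː] (rule 2).
All other segments surface unchanged.

4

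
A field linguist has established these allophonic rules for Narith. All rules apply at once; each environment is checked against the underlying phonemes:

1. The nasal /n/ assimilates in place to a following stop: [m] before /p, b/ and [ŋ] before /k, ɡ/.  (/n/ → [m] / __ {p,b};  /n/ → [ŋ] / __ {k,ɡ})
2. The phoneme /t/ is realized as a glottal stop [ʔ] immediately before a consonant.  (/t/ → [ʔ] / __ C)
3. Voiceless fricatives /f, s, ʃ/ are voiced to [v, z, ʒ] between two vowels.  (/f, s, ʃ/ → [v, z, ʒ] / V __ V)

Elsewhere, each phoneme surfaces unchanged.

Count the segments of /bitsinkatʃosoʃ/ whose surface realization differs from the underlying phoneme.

4

Segments that undergo a rule: /t/ → [ʔ] (rule 2); /n/ → [ŋ] (rule 1); /t/ → [ʔ] (rule 2); /s/ → [z] (rule 3).
All other segments surface unchanged.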